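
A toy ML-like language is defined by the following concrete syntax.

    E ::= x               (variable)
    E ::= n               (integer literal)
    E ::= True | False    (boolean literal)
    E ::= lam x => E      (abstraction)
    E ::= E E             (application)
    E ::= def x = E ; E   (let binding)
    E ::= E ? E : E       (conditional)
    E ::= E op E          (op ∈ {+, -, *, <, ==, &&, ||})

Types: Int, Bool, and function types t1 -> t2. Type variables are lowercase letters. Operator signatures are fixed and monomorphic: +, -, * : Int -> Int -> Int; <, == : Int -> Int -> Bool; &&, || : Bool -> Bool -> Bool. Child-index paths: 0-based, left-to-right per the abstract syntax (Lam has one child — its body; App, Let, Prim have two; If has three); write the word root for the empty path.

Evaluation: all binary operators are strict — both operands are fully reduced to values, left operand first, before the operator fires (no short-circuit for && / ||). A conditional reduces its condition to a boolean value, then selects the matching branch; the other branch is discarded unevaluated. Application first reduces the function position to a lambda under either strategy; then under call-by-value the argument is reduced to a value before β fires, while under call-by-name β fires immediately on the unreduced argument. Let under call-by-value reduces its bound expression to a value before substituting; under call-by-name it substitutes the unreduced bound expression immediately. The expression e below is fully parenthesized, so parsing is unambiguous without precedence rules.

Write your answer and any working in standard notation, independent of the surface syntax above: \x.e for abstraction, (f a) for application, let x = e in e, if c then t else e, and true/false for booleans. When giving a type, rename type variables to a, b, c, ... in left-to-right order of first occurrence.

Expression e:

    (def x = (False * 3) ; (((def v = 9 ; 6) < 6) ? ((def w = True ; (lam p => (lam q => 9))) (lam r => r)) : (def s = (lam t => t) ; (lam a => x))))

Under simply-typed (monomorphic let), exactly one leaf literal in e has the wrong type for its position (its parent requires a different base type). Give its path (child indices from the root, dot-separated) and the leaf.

Derivation:
  unify Bool ~ Int
  FAIL: mismatch Bool ~ Int

Answer: 0.0 : false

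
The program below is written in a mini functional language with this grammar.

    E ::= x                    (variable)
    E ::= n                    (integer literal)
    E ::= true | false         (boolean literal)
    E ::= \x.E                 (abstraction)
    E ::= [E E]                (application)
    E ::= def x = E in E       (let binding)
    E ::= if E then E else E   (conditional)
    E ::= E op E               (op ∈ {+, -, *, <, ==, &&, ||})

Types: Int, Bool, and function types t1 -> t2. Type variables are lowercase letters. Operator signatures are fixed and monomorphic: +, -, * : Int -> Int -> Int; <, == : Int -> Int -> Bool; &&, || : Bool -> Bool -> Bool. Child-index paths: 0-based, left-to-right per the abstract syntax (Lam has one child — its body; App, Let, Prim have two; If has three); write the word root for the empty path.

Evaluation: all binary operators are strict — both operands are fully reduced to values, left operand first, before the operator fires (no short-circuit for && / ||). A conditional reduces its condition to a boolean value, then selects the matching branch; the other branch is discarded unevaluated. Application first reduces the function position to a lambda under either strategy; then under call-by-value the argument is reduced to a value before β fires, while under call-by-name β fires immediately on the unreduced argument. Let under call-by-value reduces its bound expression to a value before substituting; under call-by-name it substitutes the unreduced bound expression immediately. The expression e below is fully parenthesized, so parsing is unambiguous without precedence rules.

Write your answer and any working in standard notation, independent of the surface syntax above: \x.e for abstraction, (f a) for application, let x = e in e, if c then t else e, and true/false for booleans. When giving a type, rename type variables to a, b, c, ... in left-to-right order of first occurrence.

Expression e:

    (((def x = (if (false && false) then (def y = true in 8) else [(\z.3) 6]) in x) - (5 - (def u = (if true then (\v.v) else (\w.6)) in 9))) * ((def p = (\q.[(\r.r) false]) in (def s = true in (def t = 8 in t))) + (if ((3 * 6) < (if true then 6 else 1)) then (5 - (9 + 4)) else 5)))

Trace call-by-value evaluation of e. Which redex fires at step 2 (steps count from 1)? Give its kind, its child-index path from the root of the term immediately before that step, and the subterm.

Trace:
step 0: (((let x = (if (false && false) then (let y = true in 8) else ((\z.3) 6)) in x) - (5 - (let u = (if true then (\v.v) else (\w.6)) in 9))) * ((let p = (\q.((\r.r) false)) in (let s = true in (let t = 8 in t))) + (if ((3 * 6) < (if true then 6 else 1)) then (5 - (9 + 4)) else 5)))
step 1: [delta@0.0.0.0] (((let x = (if false then (let y = true in 8) else ((\z.3) 6)) in x) - (5 - (let u = (if true then (\v.v) else (\w.6)) in 9))) * ((let p = (\q.((\r.r) false)) in (let s = true in (let t = 8 in t))) + (if ((3 * 6) < (if true then 6 else 1)) then (5 - (9 + 4)) else 5)))
step 2: [if@0.0.0] (((let x = ((\z.3) 6) in x) - (5 - (let u = (if true then (\v.v) else (\w.6)) in 9))) * ((let p = (\q.((\r.r) false)) in (let s = true in (let t = 8 in t))) + (if ((3 * 6) < (if true then 6 else 1)) then (5 - (9 + 4)) else 5)))

Answer: if at 0.0.0 : (if false then (let y = true in 8) else ((\z.3) 6))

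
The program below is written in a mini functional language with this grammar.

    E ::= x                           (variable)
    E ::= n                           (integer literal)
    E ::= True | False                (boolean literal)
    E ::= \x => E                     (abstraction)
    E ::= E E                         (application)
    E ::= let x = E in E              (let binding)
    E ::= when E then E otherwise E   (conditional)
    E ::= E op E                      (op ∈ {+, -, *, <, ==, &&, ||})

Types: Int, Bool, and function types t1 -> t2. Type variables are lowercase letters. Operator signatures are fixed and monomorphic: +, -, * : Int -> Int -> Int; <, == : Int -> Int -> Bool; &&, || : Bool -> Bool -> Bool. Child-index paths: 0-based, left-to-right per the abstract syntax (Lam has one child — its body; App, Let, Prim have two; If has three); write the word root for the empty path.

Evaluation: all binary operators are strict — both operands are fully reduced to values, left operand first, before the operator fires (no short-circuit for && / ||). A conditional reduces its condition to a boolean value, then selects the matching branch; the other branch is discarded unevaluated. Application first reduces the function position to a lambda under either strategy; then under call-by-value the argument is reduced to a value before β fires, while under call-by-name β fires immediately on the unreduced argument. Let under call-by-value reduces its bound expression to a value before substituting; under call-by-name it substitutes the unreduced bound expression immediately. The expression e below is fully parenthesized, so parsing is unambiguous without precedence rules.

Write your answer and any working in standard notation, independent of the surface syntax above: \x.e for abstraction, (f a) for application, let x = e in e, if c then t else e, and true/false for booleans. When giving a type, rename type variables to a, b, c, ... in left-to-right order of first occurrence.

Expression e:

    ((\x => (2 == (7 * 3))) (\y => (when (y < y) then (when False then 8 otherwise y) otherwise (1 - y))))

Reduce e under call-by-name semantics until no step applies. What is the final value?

Answer: false

Trace:
step 0: ((\x.(2 == (7 * 3))) (\y.(if (y < y) then (if false then 8 else y) else (1 - y))))
step 1: [beta@root] (2 == (7 * 3))
step 2: [delta@1] (2 == 21)
step 3: [delta@root] false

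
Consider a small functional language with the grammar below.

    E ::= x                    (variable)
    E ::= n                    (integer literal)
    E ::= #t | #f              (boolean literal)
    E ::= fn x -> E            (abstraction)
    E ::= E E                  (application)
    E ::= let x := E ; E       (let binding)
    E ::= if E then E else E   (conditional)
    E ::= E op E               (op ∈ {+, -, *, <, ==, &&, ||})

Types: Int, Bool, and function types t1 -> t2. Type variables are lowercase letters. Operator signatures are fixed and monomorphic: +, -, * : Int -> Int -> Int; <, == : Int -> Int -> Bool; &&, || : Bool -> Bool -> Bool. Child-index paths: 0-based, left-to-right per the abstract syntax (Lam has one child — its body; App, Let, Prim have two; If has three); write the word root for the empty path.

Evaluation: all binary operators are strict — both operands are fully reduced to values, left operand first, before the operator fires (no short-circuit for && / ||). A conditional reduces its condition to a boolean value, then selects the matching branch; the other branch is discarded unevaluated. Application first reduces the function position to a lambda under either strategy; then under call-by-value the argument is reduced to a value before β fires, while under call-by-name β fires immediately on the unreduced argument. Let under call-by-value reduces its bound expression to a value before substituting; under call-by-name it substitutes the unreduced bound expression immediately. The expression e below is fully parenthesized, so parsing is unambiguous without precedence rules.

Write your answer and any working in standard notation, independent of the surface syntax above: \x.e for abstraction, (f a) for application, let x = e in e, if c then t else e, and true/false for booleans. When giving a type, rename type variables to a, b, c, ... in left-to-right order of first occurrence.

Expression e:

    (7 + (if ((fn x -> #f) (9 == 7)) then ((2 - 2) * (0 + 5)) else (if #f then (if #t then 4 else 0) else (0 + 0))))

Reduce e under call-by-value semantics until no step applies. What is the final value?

Answer: 7

Working:
step 0: (7 + (if ((\x.false) (9 == 7)) then ((2 - 2) * (0 + 5)) else (if false then (if true then 4 else 0) else (0 + 0))))
step 1: [delta@1.0.1] (7 + (if ((\x.false) false) then ((2 - 2) * (0 + 5)) else (if false then (if true then 4 else 0) else (0 + 0))))
step 2: [beta@1.0] (7 + (if false then ((2 - 2) * (0 + 5)) else (if false then (if true then 4 else 0) else (0 + 0))))
step 3: [if@1] (7 + (if false then (if true then 4 else 0) else (0 + 0)))
step 4: [if@1] (7 + (0 + 0))
step 5: [delta@1] (7 + 0)
step 6: [delta@root] 7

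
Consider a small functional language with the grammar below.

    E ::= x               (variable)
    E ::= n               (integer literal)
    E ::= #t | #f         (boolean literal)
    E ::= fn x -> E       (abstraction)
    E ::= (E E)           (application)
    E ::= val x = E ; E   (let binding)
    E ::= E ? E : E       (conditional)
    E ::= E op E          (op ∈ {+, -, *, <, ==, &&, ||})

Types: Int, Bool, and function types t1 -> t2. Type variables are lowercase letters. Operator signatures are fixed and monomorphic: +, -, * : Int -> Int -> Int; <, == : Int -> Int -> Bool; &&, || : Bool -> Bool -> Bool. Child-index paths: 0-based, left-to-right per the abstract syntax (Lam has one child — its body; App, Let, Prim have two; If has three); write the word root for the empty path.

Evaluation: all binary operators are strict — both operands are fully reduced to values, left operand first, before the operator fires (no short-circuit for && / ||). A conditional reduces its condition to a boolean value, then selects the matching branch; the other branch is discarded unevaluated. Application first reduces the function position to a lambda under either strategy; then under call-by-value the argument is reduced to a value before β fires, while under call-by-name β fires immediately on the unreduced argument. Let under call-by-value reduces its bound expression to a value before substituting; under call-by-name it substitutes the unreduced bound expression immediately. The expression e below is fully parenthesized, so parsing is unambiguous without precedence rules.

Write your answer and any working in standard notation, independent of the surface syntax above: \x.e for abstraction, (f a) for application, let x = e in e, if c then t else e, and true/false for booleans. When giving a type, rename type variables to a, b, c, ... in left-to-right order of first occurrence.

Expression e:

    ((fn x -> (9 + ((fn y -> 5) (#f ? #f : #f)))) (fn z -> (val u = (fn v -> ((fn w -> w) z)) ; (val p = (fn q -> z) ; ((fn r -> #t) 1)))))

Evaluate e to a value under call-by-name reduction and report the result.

Working:
step 0: ((\x.(9 + ((\y.5) (if false then false else false)))) (\z.(let u = (\v.((\w.w) z)) in (let p = (\q.z) in ((\r.true) 1)))))
step 1: [beta@root] (9 + ((\y.5) (if false then false else false)))
step 2: [beta@1] (9 + 5)
step 3: [delta@root] 14

Answer: 14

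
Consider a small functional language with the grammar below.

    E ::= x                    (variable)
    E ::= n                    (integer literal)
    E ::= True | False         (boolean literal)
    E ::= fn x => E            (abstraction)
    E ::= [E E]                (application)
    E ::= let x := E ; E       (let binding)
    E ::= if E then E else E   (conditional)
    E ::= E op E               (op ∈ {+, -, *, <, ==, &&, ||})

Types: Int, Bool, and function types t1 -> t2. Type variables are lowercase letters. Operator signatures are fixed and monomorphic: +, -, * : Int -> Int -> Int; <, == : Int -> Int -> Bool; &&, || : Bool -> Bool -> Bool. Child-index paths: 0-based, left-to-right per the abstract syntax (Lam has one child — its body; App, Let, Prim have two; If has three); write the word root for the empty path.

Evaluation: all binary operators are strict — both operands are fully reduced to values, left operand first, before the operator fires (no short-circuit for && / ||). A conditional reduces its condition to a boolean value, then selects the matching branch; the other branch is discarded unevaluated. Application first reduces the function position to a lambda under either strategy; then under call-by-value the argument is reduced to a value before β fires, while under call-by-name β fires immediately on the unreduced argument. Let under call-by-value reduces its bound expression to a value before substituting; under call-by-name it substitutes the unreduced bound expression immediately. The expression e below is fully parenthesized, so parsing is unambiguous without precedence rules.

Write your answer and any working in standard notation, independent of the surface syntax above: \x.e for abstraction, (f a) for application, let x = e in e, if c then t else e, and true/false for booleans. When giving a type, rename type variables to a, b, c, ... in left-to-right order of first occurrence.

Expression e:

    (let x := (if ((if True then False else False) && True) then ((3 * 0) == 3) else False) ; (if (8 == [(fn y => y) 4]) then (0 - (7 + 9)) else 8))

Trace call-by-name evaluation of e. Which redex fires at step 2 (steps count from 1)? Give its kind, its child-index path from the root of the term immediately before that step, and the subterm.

Answer: beta at 0.1 : ((\y.y) 4)

Working:
step 0: (let x = (if ((if true then false else false) && true) then ((3 * 0) == 3) else false) in (if (8 == ((\y.y) 4)) then (0 - (7 + 9)) else 8))
step 1: [let@root] (if (8 == ((\y.y) 4)) then (0 - (7 + 9)) else 8)
step 2: [beta@0.1] (if (8 == 4) then (0 - (7 + 9)) else 8)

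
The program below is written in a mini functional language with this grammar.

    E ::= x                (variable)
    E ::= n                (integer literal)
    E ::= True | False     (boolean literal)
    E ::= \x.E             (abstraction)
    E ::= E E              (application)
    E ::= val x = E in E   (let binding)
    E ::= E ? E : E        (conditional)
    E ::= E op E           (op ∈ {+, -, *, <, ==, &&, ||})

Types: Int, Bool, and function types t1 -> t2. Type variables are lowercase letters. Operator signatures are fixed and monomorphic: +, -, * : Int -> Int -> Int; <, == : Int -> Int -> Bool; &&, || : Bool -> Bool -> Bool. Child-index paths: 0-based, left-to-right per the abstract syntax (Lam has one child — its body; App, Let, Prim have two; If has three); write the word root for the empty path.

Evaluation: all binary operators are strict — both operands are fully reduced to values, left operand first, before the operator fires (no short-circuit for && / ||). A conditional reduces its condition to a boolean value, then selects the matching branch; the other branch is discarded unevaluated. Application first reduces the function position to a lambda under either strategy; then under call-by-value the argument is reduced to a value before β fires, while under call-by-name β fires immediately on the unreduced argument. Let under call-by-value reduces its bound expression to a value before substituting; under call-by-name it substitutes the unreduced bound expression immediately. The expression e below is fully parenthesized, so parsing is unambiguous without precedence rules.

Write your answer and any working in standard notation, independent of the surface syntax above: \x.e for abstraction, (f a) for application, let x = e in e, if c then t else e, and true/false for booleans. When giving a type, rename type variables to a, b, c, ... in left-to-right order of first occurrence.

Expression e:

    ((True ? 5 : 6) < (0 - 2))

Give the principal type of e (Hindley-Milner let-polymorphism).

Derivation:
  unify Bool ~ Bool
  unify Int ~ Int
  unify Int ~ Int
  unify Int ~ Int
  unify Int ~ Int
  unify Int ~ Int

Answer: Bool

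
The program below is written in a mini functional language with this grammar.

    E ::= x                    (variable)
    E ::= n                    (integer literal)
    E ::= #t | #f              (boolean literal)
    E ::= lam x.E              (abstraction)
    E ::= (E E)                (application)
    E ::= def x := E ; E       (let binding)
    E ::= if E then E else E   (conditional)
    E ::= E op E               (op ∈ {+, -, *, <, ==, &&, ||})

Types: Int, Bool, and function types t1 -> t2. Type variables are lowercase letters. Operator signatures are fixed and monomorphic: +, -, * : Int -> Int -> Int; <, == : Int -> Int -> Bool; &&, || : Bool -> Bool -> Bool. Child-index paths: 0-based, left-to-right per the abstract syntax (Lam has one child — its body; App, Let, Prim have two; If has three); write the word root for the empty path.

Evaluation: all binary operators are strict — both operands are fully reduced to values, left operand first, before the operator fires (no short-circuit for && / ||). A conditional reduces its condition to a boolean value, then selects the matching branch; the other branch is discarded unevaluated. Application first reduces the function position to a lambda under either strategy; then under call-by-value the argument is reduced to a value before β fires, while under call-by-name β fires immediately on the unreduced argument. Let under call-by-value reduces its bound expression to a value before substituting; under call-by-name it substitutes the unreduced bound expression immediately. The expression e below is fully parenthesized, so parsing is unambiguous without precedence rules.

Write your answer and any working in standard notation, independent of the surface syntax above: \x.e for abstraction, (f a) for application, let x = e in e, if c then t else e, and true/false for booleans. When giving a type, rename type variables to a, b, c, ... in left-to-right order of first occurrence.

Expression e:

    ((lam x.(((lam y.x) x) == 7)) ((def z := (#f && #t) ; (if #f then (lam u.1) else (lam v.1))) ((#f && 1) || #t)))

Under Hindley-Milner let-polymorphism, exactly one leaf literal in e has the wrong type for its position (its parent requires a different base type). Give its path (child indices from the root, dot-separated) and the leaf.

Trace:
x : a
\y._ : b -> a
x : a
  unify b -> a ~ a -> c
  unify b ~ a
  unify a ~ c
_ _ : c
  unify c ~ Int
  unify Int ~ Int
\x._ : Int -> Bool
  unify Bool ~ Bool
  unify Bool ~ Bool
let z : Bool
  unify Bool ~ Bool
\u._ : d -> Int
\v._ : e -> Int
  unify d -> Int ~ e -> Int
  unify d ~ e
  unify Int ~ Int
  unify Bool ~ Bool
  unify Int ~ Bool
  FAIL: mismatch Int ~ Bool

Answer: 1.1.0.1 : 1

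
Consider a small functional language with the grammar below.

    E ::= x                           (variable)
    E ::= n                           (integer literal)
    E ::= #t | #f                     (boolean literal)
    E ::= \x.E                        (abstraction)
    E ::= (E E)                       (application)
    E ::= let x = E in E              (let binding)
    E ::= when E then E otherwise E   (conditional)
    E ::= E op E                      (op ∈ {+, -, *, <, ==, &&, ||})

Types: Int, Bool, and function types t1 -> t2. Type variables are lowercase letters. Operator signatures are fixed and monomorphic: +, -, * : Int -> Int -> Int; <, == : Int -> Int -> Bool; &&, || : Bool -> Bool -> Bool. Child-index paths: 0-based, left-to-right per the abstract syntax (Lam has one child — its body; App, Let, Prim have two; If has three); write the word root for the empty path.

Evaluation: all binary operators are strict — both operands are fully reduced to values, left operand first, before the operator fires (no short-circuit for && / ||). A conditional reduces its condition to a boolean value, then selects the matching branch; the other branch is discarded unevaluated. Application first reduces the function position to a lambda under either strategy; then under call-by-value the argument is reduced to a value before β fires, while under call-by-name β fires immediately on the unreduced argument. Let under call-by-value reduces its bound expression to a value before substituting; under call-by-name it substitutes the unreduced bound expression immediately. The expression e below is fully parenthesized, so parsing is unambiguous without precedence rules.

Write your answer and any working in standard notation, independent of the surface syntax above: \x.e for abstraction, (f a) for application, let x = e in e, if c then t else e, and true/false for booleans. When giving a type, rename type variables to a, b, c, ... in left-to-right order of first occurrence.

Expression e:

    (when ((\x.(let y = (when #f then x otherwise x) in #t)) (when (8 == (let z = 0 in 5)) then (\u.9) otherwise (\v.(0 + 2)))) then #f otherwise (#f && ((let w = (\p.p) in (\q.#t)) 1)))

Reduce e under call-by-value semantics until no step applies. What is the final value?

Answer: false

Trace:
step 0: (if ((\x.(let y = (if false then x else x) in true)) (if (8 == (let z = 0 in 5)) then (\u.9) else (\v.(0 + 2)))) then false else (false && ((let w = (\p.p) in (\q.true)) 1)))
step 1: [let@0.1.0.1] (if ((\x.(let y = (if false then x else x) in true)) (if (8 == 5) then (\u.9) else (\v.(0 + 2)))) then false else (false && ((let w = (\p.p) in (\q.true)) 1)))
step 2: [delta@0.1.0] (if ((\x.(let y = (if false then x else x) in true)) (if false then (\u.9) else (\v.(0 + 2)))) then false else (false && ((let w = (\p.p) in (\q.true)) 1)))
step 3: [if@0.1] (if ((\x.(let y = (if false then x else x) in true)) (\v.(0 + 2))) then false else (false && ((let w = (\p.p) in (\q.true)) 1)))
step 4: [beta@0] (if (let y = (if false then (\v.(0 + 2)) else (\v.(0 + 2))) in true) then false else (false && ((let w = (\p.p) in (\q.true)) 1)))
step 5: [if@0.0] (if (let y = (\v.(0 + 2)) in true) then false else (false && ((let w = (\p.p) in (\q.true)) 1)))
step 6: [let@0] (if true then false else (false && ((let w = (\p.p) in (\q.true)) 1)))
step 7: [if@root] false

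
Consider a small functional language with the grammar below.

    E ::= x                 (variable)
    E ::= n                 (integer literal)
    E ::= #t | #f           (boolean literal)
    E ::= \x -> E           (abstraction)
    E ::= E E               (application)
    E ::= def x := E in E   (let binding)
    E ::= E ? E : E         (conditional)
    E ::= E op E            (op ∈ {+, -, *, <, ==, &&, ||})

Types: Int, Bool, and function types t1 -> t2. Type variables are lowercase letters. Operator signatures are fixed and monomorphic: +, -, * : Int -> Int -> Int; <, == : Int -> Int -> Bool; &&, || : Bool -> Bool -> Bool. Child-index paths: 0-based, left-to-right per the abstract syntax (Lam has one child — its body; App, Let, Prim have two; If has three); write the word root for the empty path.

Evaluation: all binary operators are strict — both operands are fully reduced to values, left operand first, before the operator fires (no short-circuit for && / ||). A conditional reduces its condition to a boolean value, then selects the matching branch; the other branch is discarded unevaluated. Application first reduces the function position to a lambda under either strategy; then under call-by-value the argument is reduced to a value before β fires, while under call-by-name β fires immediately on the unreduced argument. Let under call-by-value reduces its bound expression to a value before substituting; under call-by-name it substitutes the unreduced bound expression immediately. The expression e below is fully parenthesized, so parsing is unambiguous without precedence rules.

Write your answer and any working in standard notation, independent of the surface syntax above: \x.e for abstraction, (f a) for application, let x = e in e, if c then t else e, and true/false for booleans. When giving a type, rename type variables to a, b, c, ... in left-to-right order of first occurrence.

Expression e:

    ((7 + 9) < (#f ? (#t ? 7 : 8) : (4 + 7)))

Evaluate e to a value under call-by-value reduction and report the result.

Answer: false

Working:
step 0: ((7 + 9) < (if false then (if true then 7 else 8) else (4 + 7)))
step 1: [delta@0] (16 < (if false then (if true then 7 else 8) else (4 + 7)))
step 2: [if@1] (16 < (4 + 7))
step 3: [delta@1] (16 < 11)
step 4: [delta@root] false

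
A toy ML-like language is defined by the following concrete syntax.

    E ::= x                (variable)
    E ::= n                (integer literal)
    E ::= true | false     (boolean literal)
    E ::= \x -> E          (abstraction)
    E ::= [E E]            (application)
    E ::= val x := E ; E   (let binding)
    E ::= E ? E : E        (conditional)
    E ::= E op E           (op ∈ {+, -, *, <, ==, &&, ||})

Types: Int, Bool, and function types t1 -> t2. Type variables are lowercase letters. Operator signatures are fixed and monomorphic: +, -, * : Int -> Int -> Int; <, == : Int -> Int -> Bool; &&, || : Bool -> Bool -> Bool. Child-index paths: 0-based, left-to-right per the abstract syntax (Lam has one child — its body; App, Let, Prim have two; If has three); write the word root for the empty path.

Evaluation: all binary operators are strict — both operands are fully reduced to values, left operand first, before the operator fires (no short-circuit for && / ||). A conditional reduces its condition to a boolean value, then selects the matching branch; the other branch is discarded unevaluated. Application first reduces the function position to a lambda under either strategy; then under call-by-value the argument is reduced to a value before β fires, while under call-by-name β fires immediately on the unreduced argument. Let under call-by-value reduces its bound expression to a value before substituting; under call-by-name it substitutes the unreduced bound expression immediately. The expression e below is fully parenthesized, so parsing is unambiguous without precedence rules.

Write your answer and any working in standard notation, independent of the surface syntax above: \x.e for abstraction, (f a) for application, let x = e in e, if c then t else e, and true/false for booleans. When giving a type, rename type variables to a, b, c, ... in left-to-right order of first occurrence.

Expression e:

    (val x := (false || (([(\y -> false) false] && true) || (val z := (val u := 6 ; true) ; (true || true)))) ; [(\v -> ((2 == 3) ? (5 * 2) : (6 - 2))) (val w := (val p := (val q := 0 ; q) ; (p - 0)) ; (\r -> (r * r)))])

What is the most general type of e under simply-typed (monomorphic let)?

Answer: Int

Derivation:
  unify Bool ~ Bool
\y._ : a -> Bool
  unify a -> Bool ~ Bool -> b
  unify a ~ Bool
  unify Bool ~ b
_ _ : Bool
  unify Bool ~ Bool
  unify Bool ~ Bool
  unify Bool ~ Bool
let u : Int
let z : Bool
  unify Bool ~ Bool
  unify Bool ~ Bool
  unify Bool ~ Bool
  unify Bool ~ Bool
let x : Bool
  unify Int ~ Int
  unify Int ~ Int
  unify Bool ~ Bool
  unify Int ~ Int
  unify Int ~ Int
  unify Int ~ Int
  unify Int ~ Int
  unify Int ~ Int
\v._ : c -> Int
let q : Int
q : Int
let p : Int
p : Int
  unify Int ~ Int
  unify Int ~ Int
let w : Int
r : d
  unify d ~ Int
r : Int
  unify Int ~ Int
\r._ : Int -> Int
  unify c -> Int ~ (Int -> Int) -> e
  unify c ~ Int -> Int
  unify Int ~ e
_ _ : Int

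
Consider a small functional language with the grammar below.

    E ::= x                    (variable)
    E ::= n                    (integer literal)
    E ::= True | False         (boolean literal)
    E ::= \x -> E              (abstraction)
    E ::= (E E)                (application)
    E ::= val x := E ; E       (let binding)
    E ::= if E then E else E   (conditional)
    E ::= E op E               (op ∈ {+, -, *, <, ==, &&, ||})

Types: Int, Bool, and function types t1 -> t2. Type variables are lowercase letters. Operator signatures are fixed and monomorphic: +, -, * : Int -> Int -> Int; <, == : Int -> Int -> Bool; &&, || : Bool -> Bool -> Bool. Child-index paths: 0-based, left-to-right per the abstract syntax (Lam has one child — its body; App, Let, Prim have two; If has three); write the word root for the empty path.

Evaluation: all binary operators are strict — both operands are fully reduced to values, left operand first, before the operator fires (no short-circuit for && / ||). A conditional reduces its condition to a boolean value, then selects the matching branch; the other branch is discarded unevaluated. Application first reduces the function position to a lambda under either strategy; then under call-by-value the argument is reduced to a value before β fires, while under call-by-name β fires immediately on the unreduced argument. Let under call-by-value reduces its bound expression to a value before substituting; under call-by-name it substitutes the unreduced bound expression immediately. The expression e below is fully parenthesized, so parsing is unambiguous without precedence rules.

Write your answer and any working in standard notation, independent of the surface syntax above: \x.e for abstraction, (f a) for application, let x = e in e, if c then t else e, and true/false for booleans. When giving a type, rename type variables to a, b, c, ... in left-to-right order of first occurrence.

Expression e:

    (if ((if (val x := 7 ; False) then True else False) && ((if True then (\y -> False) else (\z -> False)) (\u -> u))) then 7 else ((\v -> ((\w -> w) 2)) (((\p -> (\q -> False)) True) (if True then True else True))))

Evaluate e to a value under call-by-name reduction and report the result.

Trace:
step 0: (if ((if (let x = 7 in false) then true else false) && ((if true then (\y.false) else (\z.false)) (\u.u))) then 7 else ((\v.((\w.w) 2)) (((\p.(\q.false)) true) (if true then true else true))))
step 1: [let@0.0.0] (if ((if false then true else false) && ((if true then (\y.false) else (\z.false)) (\u.u))) then 7 else ((\v.((\w.w) 2)) (((\p.(\q.false)) true) (if true then true else true))))
step 2: [if@0.0] (if (false && ((if true then (\y.false) else (\z.false)) (\u.u))) then 7 else ((\v.((\w.w) 2)) (((\p.(\q.false)) true) (if true then true else true))))
step 3: [if@0.1.0] (if (false && ((\y.false) (\u.u))) then 7 else ((\v.((\w.w) 2)) (((\p.(\q.false)) true) (if true then true else true))))
step 4: [beta@0.1] (if (false && false) then 7 else ((\v.((\w.w) 2)) (((\p.(\q.false)) true) (if true then true else true))))
step 5: [delta@0] (if false then 7 else ((\v.((\w.w) 2)) (((\p.(\q.false)) true) (if true then true else true))))
step 6: [if@root] ((\v.((\w.w) 2)) (((\p.(\q.false)) true) (if true then true else true)))
step 7: [beta@root] ((\w.w) 2)
step 8: [beta@root] 2

Answer: 2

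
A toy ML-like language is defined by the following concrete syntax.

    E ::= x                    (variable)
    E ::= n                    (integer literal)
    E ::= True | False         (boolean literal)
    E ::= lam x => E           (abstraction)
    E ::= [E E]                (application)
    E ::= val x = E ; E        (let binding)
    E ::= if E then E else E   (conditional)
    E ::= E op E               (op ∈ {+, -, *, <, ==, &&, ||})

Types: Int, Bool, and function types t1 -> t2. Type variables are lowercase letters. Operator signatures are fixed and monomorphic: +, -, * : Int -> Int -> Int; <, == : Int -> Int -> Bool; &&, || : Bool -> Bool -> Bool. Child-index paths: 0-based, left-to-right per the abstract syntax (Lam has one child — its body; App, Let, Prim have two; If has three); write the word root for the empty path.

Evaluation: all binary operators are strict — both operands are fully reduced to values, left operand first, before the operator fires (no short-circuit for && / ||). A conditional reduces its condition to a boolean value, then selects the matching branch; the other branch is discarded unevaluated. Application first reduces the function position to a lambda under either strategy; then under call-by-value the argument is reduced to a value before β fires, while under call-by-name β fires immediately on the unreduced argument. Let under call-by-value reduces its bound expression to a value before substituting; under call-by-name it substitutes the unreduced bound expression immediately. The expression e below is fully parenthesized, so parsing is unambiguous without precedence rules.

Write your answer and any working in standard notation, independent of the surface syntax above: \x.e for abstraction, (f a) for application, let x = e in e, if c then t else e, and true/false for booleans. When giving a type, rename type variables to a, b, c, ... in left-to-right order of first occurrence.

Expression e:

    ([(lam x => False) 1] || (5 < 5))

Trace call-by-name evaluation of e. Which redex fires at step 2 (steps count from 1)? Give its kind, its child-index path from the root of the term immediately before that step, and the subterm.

Working:
step 0: (((\x.false) 1) || (5 < 5))
step 1: [beta@0] (false || (5 < 5))
step 2: [delta@1] (false || false)

Answer: delta at 1 : (5 < 5)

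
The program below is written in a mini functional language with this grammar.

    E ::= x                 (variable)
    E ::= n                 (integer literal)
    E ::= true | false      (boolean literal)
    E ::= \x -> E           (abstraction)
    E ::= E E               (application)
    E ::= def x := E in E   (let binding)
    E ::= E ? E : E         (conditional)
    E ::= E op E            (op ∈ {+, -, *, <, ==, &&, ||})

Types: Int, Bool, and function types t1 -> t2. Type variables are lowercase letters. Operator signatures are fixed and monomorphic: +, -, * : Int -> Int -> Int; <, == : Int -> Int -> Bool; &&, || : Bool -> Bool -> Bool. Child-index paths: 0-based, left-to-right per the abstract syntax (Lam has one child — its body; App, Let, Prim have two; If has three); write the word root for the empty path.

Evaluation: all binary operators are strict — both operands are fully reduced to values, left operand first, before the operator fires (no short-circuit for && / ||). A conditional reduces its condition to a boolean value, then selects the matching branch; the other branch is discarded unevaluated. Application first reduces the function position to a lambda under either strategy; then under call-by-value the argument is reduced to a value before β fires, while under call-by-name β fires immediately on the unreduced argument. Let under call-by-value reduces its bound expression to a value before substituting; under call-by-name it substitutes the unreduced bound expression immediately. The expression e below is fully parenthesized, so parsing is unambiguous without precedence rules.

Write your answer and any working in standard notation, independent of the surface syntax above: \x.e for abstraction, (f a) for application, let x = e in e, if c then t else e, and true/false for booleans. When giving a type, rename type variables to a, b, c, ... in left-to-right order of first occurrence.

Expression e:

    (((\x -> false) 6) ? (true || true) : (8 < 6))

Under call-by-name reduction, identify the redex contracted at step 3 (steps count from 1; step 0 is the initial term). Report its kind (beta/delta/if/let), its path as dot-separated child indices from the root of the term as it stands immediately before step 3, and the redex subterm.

Derivation:
step 0: (if ((\x.false) 6) then (true || true) else (8 < 6))
step 1: [beta@0] (if false then (true || true) else (8 < 6))
step 2: [if@root] (8 < 6)
step 3: [delta@root] false

Answer: delta at root : (8 < 6)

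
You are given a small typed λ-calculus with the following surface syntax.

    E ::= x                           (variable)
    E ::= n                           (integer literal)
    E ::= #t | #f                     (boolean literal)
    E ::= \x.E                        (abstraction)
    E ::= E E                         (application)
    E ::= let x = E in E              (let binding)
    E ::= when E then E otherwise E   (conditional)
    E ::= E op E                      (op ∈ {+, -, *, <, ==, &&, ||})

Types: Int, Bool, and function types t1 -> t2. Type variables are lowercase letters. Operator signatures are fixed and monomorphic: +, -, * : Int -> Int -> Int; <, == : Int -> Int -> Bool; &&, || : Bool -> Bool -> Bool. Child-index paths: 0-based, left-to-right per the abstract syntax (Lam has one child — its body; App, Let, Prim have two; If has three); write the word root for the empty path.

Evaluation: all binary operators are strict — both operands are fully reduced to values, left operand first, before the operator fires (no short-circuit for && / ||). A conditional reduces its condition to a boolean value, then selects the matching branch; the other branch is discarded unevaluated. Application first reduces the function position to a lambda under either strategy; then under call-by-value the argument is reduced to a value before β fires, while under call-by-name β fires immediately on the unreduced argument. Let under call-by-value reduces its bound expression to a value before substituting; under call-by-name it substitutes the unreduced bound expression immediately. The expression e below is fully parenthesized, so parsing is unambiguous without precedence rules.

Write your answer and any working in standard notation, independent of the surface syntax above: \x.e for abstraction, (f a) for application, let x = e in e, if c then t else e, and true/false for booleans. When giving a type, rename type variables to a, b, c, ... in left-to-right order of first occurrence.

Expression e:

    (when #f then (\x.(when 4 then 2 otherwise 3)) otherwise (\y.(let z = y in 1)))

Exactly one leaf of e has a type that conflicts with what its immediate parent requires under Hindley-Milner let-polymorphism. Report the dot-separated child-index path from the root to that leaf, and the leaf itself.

Trace:
  unify Bool ~ Bool
  unify Int ~ Bool
  FAIL: mismatch Int ~ Bool

Answer: 1.0.0 : 4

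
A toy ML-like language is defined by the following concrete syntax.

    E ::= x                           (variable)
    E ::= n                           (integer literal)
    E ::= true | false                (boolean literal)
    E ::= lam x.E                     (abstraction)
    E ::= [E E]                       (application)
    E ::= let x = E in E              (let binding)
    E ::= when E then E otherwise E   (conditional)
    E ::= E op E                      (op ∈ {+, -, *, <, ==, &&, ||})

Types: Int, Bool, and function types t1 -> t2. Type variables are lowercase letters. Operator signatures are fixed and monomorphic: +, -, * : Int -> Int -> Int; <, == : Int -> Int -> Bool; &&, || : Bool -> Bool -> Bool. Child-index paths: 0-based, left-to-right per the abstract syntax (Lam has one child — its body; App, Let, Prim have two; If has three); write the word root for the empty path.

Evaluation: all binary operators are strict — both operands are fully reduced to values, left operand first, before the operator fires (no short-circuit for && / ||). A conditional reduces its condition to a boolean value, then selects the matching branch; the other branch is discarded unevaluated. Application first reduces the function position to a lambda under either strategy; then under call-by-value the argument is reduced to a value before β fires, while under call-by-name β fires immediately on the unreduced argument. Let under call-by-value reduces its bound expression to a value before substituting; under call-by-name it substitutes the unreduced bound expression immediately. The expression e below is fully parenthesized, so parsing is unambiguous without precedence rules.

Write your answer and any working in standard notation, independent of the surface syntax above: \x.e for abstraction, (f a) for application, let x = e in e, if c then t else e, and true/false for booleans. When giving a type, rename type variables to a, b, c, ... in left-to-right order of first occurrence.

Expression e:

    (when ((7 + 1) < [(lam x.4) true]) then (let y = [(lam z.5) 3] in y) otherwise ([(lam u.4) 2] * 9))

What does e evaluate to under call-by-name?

Working:
step 0: (if ((7 + 1) < ((\x.4) true)) then (let y = ((\z.5) 3) in y) else (((\u.4) 2) * 9))
step 1: [delta@0.0] (if (8 < ((\x.4) true)) then (let y = ((\z.5) 3) in y) else (((\u.4) 2) * 9))
step 2: [beta@0.1] (if (8 < 4) then (let y = ((\z.5) 3) in y) else (((\u.4) 2) * 9))
step 3: [delta@0] (if false then (let y = ((\z.5) 3) in y) else (((\u.4) 2) * 9))
step 4: [if@root] (((\u.4) 2) * 9)
step 5: [beta@0] (4 * 9)
step 6: [delta@root] 36

Answer: 36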